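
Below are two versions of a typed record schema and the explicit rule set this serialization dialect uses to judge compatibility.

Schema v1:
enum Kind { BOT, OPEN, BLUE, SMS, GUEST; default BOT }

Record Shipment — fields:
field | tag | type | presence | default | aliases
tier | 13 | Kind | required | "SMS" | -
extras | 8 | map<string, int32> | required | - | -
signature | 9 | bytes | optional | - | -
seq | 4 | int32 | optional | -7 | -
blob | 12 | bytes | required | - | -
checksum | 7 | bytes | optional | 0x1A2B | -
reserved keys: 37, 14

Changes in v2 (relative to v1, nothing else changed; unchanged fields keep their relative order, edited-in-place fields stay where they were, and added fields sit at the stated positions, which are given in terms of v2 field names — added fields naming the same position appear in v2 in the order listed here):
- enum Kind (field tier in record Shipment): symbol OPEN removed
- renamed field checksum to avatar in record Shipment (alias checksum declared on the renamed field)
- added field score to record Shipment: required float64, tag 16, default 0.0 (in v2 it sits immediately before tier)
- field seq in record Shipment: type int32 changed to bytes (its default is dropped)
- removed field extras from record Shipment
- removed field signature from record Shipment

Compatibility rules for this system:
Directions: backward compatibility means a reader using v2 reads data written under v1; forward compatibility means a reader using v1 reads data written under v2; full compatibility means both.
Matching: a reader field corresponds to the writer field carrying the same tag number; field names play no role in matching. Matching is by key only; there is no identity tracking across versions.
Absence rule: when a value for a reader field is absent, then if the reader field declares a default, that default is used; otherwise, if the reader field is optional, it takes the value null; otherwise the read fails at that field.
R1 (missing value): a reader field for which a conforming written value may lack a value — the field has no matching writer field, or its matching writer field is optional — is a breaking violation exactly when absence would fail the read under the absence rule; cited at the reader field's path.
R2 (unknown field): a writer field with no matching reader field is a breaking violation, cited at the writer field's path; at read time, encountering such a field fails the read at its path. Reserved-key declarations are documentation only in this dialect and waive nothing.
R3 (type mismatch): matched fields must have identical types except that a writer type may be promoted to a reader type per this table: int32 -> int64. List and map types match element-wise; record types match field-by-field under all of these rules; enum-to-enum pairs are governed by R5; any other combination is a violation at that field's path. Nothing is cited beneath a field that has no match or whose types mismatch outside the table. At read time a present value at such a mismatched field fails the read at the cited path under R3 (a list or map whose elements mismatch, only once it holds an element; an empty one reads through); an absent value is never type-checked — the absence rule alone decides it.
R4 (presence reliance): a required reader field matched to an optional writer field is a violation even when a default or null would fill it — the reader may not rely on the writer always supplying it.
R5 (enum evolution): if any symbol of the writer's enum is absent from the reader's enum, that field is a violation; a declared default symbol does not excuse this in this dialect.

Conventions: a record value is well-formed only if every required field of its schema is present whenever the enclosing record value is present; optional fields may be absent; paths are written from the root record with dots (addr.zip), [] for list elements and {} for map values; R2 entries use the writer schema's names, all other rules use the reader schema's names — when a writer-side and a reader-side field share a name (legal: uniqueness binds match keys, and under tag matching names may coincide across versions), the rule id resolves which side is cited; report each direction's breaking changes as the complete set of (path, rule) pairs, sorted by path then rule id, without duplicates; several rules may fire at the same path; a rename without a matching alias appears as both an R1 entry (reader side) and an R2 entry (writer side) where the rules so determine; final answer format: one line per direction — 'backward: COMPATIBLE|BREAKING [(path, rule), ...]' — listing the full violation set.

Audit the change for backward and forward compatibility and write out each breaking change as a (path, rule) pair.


in Shipment below, arrows point writer -> reader
backward pass over Shipment, reader schema v2, writer schema v1:
  score: no writer-side match
  tier: Kind -> Kind, writer required; from tier
  seq: int32 -> bytes, writer optional; from seq
  blob: bytes -> bytes, writer required; from blob
  avatar: bytes -> bytes, writer optional; from checksum
  writer field extras has no reader counterpart
  writer field signature has no reader counterpart
  rule R2 violated at extras
  rule R3 violated at seq
  rule R2 violated at signature
  rule R5 violated at tier
  => backward: BREAKING (4)
forward pass over Shipment, reader schema v1, writer schema v2:
  tier: Kind -> Kind, writer required; from tier
  extras: no writer-side match
  signature: no writer-side match
  seq: bytes -> int32, writer optional; from seq
  blob: bytes -> bytes, writer required; from blob
  checksum: bytes -> bytes, writer optional; from avatar
  writer field score has no reader counterpart
  rule R1 violated at extras
  rule R2 violated at score
  rule R3 violated at seq
  => forward: BREAKING (3)

backward: BREAKING [(extras, R2), (seq, R3), (signature, R2), (tier, R5)]; forward: BREAKING [(extras, R1), (score, R2), (seq, R3)]


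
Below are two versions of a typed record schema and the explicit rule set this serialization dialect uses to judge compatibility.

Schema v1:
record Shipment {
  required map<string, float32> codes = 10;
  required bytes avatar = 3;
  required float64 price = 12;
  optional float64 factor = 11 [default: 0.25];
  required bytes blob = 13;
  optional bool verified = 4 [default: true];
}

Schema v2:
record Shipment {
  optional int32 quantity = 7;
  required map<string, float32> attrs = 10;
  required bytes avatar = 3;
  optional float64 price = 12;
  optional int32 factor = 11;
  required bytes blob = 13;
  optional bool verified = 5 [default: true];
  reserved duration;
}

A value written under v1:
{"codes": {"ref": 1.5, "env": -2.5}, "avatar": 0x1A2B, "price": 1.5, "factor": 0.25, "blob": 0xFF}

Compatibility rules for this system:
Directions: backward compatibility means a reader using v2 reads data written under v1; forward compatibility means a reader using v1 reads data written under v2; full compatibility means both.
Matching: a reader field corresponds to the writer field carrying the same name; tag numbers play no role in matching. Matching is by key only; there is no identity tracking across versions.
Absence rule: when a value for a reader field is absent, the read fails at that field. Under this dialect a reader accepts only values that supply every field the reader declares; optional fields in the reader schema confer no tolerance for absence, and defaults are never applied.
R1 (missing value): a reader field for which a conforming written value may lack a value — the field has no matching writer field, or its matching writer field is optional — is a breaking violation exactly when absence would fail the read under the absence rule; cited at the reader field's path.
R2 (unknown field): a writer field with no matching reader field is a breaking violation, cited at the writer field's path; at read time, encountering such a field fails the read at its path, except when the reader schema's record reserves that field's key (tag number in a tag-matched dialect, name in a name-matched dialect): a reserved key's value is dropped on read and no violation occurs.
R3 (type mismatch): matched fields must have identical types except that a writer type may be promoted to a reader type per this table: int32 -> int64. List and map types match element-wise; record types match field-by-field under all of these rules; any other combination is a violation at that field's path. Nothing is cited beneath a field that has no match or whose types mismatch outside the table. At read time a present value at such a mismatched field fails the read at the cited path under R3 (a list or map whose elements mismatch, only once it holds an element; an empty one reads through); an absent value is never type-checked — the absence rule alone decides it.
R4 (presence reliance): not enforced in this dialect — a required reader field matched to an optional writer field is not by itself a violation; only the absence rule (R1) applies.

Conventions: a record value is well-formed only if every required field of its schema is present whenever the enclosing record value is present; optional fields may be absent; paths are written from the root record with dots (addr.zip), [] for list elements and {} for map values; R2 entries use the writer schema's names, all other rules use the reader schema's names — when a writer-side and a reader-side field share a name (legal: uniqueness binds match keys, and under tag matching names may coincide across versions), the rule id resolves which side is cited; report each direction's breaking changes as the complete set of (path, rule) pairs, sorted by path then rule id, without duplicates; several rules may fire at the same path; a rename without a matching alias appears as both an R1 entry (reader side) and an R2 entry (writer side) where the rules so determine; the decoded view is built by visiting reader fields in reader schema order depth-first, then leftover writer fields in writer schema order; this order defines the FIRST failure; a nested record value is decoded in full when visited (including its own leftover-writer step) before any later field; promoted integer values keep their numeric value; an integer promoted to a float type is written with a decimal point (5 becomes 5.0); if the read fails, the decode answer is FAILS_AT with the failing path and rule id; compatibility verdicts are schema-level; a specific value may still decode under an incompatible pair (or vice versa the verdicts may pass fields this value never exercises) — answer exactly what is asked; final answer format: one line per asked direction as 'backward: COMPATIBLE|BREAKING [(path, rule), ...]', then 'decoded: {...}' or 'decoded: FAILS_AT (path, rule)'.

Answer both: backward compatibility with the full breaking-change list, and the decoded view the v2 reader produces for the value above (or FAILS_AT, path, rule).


backward: BREAKING [(attrs, R1), (codes, R2), (factor, R1), (factor, R3), (quantity, R1), (verified, R1)]; decoded: FAILS_AT (quantity, R1)

the writer's type comes first in each Shipment pair
checking backward for Shipment: reader v2 against writer v1:
  quantity: no writer-side match
  attrs: no writer-side match
  avatar: bytes -> bytes, writer required; from avatar
  price: float64 -> float64, writer required; from price
  factor: float64 -> int32, writer optional; from factor
  blob: bytes -> bytes, writer required; from blob
  verified: bool -> bool, writer optional; from verified
  writer codes: unknown to reader
  rule R1 violated at attrs
  rule R2 violated at codes
  rule R1 violated at factor
  rule R3 violated at factor
  rule R1 violated at quantity
  rule R1 violated at verified
  => backward: BREAKING (6)
migrating the Shipment value to v2:
  read fails at quantity under R1 (no fill)
  => FAILS_AT (quantity, R1)
remaining Shipment differences; none change what is asked:
  field verified in record Shipment: tag 4 changed to 5 -> no rule fires on it in Shipment's dialect; the asked verdict holds
  field price in record Shipment: required changed to optional -> matters only for Shipment's forward compatibility — outside the asked direction


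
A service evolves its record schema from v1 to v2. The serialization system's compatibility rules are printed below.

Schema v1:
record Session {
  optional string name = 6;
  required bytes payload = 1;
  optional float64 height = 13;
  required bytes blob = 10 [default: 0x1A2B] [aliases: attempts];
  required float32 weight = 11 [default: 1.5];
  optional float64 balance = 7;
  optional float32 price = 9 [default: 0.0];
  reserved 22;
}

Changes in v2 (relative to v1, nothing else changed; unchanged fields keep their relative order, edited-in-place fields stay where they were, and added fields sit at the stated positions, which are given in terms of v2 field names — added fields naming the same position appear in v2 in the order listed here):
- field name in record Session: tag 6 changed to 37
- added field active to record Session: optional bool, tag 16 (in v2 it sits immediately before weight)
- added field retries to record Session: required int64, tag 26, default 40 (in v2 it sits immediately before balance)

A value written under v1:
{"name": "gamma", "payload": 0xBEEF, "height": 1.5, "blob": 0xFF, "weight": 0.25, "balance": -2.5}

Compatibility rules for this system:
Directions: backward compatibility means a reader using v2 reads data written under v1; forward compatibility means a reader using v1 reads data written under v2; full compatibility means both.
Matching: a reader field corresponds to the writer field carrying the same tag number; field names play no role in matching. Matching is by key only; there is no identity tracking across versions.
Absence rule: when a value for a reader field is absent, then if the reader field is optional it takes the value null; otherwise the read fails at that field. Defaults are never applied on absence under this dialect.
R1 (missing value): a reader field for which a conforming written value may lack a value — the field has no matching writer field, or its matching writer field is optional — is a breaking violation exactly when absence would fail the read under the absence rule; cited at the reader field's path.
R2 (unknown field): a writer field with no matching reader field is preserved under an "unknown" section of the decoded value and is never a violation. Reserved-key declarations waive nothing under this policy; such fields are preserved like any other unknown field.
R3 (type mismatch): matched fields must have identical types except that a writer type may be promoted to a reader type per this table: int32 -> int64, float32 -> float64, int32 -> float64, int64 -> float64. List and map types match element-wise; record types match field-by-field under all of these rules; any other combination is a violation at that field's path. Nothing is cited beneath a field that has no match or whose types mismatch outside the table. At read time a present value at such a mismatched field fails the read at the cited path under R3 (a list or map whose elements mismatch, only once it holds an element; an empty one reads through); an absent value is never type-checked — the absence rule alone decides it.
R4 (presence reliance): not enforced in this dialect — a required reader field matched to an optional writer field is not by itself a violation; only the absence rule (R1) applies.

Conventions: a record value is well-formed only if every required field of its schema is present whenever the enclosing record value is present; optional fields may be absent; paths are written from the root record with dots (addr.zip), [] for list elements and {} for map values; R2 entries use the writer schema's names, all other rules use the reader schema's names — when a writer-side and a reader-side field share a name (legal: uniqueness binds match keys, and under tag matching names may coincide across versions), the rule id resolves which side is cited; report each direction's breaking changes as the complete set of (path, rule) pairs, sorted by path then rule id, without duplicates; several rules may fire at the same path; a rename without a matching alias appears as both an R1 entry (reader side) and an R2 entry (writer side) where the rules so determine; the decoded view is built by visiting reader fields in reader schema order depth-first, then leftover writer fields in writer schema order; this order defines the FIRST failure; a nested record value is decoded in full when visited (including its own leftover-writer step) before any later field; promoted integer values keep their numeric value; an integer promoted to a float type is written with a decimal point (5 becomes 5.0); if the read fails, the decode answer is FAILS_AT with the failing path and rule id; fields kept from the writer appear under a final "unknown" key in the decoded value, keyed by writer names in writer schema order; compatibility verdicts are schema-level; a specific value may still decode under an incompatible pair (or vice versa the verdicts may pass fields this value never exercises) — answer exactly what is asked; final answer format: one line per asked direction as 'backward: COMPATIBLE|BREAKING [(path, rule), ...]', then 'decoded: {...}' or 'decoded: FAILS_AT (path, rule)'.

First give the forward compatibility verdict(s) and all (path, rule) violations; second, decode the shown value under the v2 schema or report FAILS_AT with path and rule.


arrows below run writer -> reader for Session
checking forward for Session: reader v1 against writer v2:
  no writer field matches reader name
  payload <- payload (bytes -> bytes, writer required)
  height <- height (float64 -> float64, writer optional)
  blob <- blob (bytes -> bytes, writer required)
  weight <- weight (float32 -> float32, writer required)
  balance <- balance (float64 -> float64, writer optional)
  price <- price (float32 -> float32, writer optional)
  name (writer side), unknown to reader
  active (writer side), unknown to reader
  retries (writer side), unknown to reader
  => forward verdict for Session: COMPATIBLE, no violations
decode walk for Session under reader schema v2:
  name := null (missing; optional => null)
  payload := 0xBEEF
  height := 1.5
  blob := 0xFF
  active := null (missing; optional => null)
  weight := 0.25
  read fails at retries under R1 (no fill)
  => FAILS_AT (retries, R1)
ruling out the remaining Session differences:
  field name in record Session: tag 6 changed to 37 -> fires no rule on Session, leaving the asked answer as it is
  added field active to record Session: optional bool, tag 16 (in v2 it sits immediately before weight) -> fires no rule on Session, leaving the asked answer as it is

forward: COMPATIBLE []; decoded: FAILS_AT (retries, R1)


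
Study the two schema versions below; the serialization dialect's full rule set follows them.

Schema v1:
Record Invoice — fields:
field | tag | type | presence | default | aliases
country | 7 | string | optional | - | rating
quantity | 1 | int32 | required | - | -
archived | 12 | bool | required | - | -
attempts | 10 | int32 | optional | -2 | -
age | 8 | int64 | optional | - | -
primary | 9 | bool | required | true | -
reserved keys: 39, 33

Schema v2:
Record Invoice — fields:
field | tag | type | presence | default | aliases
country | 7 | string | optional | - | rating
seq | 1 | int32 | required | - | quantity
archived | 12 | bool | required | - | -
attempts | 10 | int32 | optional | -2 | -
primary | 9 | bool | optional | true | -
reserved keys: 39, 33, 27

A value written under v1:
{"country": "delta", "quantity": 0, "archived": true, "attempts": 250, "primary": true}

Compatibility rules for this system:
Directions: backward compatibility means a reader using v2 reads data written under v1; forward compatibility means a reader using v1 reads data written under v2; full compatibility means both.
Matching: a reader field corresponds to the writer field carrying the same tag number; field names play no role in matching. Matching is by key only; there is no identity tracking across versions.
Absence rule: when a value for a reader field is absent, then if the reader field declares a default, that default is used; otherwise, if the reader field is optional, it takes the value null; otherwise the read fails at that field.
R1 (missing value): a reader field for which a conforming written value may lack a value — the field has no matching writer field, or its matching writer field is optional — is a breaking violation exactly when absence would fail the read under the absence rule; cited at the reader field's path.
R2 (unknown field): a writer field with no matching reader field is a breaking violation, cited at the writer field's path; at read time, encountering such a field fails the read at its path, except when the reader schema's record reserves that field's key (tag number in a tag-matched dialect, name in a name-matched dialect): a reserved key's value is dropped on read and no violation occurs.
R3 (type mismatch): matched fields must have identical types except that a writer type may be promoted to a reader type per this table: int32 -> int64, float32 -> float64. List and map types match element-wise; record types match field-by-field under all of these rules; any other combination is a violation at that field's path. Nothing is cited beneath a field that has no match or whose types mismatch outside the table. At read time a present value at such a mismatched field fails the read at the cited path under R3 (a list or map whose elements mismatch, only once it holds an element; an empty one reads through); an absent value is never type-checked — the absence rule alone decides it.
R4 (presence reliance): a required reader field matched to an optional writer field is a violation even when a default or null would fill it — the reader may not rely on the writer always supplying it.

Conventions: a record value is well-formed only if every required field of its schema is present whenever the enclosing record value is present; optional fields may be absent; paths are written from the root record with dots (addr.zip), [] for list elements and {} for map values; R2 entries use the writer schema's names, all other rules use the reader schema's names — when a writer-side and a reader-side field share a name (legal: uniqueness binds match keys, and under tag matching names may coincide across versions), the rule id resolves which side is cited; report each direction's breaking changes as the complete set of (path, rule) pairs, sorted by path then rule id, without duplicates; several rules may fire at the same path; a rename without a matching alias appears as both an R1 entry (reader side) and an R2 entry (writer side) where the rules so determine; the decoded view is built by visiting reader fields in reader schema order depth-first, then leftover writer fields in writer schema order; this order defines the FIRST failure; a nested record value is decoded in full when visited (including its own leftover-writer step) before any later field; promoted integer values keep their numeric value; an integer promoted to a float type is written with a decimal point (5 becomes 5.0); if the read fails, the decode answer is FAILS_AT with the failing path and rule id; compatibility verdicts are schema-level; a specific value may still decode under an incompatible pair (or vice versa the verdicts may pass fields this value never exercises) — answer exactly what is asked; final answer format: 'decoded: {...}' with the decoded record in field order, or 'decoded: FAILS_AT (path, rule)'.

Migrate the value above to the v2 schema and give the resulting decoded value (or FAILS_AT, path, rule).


decoded: {"country": "delta", "seq": 0, "archived": true, "attempts": 250, "primary": true}

each type pair in Invoice: writer, then reader
decode walk for Invoice under reader schema v2:
  country := "delta"
  seq := 0 (from writer quantity)
  archived := true
  attempts := 250
  primary := true
  => decoded: {"country": "delta", "seq": 0, "archived": true, "attempts": 250, "primary": true}
the rest of the Invoice diff is inert for this question:
  field primary in record Invoice: required changed to optional -> schema-level compatibility only; this Invoice value's decode is unchanged


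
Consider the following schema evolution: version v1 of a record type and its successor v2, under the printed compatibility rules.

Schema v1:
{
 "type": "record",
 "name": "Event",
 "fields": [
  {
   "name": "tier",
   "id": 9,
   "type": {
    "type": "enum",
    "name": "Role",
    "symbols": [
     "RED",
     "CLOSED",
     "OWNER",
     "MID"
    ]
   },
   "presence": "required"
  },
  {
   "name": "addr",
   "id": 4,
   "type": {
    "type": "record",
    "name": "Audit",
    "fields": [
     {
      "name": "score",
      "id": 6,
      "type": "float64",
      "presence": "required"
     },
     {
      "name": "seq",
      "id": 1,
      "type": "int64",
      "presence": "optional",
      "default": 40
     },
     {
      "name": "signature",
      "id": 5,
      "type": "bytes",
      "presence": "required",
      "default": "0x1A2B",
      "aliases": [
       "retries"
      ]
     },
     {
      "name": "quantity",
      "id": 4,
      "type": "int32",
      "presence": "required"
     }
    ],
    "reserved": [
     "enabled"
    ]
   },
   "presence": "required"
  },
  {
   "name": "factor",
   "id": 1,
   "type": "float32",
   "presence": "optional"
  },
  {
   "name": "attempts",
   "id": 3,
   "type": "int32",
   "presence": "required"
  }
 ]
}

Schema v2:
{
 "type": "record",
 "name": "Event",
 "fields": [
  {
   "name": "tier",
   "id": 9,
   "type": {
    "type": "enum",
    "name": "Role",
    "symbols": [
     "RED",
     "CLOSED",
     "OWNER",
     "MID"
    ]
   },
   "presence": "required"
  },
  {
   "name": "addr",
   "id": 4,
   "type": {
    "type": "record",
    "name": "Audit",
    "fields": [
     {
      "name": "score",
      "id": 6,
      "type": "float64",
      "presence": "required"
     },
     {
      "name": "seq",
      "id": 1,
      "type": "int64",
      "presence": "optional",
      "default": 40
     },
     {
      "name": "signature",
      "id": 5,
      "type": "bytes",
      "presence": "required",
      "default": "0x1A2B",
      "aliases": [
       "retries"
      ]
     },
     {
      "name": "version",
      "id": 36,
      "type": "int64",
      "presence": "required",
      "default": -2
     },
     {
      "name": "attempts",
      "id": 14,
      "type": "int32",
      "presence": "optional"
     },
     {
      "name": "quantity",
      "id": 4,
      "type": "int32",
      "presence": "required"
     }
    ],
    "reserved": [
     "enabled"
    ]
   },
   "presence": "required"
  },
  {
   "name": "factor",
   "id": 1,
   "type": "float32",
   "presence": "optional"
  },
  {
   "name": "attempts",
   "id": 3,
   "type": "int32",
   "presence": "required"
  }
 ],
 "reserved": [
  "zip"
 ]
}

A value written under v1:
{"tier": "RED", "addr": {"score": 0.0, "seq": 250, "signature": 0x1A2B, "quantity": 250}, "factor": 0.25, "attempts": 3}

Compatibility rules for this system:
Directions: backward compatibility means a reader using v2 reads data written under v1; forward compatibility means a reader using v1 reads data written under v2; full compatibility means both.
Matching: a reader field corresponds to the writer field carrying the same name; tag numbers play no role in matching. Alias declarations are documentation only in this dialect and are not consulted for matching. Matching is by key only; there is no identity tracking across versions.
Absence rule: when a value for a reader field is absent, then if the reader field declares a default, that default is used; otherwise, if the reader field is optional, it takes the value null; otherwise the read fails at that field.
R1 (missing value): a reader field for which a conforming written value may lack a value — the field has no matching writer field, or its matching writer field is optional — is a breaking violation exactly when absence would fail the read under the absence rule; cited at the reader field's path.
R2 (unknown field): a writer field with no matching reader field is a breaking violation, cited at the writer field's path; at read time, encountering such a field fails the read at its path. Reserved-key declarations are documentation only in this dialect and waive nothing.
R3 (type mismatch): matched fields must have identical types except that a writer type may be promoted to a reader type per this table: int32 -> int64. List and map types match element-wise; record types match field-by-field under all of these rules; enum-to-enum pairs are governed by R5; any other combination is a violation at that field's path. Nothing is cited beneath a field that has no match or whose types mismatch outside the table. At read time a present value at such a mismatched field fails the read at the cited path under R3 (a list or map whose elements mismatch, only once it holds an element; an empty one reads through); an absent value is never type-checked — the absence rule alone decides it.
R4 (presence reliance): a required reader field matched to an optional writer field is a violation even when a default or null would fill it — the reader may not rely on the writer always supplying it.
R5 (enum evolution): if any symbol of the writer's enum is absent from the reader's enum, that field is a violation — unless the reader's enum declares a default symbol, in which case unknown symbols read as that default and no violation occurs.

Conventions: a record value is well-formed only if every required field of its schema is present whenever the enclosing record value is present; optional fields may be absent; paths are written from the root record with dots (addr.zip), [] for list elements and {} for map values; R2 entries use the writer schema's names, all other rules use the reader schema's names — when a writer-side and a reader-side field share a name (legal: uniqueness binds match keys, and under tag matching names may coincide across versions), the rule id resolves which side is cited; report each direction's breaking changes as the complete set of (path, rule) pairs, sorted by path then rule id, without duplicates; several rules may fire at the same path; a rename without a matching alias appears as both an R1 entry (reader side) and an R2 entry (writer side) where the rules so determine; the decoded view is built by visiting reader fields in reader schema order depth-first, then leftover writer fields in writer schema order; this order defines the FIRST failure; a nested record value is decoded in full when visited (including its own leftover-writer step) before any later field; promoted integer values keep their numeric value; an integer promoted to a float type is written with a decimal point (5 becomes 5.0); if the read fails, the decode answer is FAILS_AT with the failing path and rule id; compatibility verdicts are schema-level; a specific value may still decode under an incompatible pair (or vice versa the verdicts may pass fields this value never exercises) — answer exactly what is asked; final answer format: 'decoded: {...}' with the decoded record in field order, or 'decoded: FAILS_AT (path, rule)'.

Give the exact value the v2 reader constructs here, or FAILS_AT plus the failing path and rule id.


decoded: {"tier": "RED", "addr": {"score": 0.0, "seq": 250, "signature": 0x1A2B, "version": -2, "attempts": null, "quantity": 250}, "factor": 0.25, "attempts": 3}

the writer's type comes first in each Event pair
decode (reader v2):
  tier := "RED"
  addr.score := 0.0
  addr.seq := 250
  addr.signature := 0x1A2B
  addr.version := -2 (absent -> default)
  addr.attempts := null (absent, optional -> null)
  addr.quantity := 250
  factor := 0.25
  attempts := 3
  => decoded: {"tier": "RED", "addr": {"score": 0.0, "seq": 250, "signature": 0x1A2B, "version": -2, "attempts": null, "quantity": 250}, "factor": 0.25, "attempts": 3}


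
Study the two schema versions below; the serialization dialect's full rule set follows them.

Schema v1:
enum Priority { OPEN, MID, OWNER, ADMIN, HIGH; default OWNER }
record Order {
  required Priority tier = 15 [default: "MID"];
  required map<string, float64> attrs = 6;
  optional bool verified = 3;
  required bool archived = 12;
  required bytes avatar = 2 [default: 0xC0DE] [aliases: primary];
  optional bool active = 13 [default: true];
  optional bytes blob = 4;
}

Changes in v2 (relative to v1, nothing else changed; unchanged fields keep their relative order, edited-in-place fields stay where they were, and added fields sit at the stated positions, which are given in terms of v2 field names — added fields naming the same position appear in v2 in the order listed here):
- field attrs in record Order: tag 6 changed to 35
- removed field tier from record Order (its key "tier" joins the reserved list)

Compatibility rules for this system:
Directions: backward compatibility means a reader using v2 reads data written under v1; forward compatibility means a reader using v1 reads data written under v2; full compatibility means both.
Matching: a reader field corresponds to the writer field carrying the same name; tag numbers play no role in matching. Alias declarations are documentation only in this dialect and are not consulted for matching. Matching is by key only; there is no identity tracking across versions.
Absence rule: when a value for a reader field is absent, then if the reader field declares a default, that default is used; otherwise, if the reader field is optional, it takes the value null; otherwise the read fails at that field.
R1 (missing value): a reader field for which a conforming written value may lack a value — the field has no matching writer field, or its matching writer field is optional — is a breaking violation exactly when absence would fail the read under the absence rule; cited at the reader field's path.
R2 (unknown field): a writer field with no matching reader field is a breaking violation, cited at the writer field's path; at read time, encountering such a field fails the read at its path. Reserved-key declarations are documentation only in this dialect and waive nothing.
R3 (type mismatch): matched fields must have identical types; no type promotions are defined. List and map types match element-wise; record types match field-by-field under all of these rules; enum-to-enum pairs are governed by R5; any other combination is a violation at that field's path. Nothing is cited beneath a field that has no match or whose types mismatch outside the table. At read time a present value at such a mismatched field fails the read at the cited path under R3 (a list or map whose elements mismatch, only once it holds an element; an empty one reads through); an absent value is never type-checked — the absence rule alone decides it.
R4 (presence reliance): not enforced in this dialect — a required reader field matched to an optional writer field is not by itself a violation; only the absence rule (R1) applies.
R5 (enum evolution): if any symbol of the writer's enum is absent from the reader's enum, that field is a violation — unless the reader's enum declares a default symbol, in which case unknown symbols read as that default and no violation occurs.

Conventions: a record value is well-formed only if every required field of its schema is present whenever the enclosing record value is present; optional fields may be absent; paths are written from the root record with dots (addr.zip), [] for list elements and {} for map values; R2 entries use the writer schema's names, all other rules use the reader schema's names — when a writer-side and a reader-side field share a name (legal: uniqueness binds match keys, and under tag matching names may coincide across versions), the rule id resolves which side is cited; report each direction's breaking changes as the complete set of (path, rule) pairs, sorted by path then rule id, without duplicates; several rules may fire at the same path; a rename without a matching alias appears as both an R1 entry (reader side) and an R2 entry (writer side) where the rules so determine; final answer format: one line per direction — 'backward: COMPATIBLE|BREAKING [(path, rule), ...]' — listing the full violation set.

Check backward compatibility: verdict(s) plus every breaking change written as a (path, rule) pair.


the writer's type comes first in each Order pair
checking backward for Order: reader v2 against writer v1:
  attrs <- attrs (map<string, float64> -> map<string, float64>, writer required)
  verified <- verified (bool -> bool, writer optional)
  archived <- archived (bool -> bool, writer required)
  avatar <- avatar (bytes -> bytes, writer required)
  active <- active (bool -> bool, writer optional)
  blob <- blob (bytes -> bytes, writer optional)
  writer tier: unknown to reader
  rule R2 violated at tier
  => 1 violation(s): backward is BREAKING for Order
checking off the Order differences that do not matter here:
  field attrs in record Order: tag 6 changed to 35 -> no rule fires on it in Order's dialect; the asked verdict holds

backward: BREAKING [(tier, R2)]


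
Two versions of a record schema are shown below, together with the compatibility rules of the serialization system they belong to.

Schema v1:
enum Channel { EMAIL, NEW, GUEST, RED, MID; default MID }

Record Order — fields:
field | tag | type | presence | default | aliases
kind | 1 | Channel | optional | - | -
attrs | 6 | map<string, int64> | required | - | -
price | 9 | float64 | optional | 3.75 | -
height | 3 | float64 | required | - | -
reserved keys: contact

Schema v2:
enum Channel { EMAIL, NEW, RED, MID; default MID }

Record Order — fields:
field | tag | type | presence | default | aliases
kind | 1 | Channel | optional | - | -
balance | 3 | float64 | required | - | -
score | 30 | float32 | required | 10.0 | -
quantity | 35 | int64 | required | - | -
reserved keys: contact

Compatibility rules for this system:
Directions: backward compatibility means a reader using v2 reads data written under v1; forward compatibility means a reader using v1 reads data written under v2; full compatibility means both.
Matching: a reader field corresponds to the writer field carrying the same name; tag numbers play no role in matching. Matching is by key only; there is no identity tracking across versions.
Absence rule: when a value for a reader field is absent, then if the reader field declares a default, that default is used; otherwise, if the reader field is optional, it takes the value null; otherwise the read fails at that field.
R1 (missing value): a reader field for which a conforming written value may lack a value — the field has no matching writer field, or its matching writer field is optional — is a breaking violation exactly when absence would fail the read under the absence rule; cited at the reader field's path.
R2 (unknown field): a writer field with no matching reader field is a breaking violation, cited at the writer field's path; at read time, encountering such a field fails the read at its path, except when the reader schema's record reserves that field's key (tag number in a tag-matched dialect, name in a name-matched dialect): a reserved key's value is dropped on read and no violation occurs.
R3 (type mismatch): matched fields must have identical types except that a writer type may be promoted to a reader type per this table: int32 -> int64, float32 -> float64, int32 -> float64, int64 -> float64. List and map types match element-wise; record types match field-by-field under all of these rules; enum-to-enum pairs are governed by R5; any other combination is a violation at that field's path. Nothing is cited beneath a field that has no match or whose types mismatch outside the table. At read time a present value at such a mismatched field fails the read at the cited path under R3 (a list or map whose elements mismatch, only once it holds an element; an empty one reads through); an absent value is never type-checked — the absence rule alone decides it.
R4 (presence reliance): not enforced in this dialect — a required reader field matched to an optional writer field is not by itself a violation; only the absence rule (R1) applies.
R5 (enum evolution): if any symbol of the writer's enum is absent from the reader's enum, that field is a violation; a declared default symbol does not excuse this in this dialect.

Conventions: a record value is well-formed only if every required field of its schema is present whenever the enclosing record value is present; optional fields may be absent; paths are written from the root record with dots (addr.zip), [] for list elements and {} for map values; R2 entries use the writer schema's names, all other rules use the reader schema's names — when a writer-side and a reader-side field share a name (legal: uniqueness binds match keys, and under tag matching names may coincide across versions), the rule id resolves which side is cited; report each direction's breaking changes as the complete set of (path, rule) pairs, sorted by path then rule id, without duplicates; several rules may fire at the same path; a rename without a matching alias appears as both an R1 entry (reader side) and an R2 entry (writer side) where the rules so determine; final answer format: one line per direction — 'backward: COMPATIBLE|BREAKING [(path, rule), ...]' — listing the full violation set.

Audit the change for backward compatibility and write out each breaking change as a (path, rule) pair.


backward: BREAKING [(attrs, R2), (balance, R1), (height, R2), (kind, R5), (price, R2), (quantity, R1)]

in Order below, arrows point writer -> reader
backward for Order (reader v2, writer v1):
  writer optional, Channel -> Channel: reader kind maps from writer kind
  balance: no writer-side match
  score: no writer-side match
  quantity: no writer-side match
  writer attrs: unknown to reader
  writer price: unknown to reader
  writer height: unknown to reader
  breaking: (attrs, R2)
  breaking: (balance, R1)
  breaking: (height, R2)
  breaking: (kind, R5)
  breaking: (price, R2)
  breaking: (quantity, R1)
  backward on Order therefore BREAKING (6)
ruling out the remaining Order differences:
  added field score to record Order: required float32, tag 30, default 10.0 (in v2 it sits last) -> its effect on Order is confined to the forward direction, not asked
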